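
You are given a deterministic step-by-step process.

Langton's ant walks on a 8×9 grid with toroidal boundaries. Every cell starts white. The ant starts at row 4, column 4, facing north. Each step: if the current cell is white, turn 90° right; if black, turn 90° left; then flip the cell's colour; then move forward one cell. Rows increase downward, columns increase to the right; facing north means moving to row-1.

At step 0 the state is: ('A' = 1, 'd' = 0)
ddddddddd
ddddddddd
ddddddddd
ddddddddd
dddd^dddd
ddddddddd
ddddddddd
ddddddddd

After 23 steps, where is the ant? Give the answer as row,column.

5,2

t=0: ddddddddd
ddddddddd
ddddddddd
ddddddddd
dddd^dddd
ddddddddd
ddddddddd
ddddddddd
t=1: ddddddddd
ddddddddd
ddddddddd
ddddddddd
ddddA>ddd
ddddddddd
ddddddddd
ddddddddd
t=2: ddddddddd
ddddddddd
ddddddddd
ddddddddd
ddddAAddd
dddddvddd
ddddddddd
ddddddddd
t=3: ddddddddd
ddddddddd
ddddddddd
ddddddddd
ddddAAddd
dddd<Addd
ddddddddd
ddddddddd
t=4: ddddddddd
ddddddddd
ddddddddd
ddddddddd
dddd^Addd
ddddAAddd
ddddddddd
ddddddddd
t=5: ddddddddd
ddddddddd
ddddddddd
ddddddddd
ddd<dAddd
ddddAAddd
ddddddddd
ddddddddd
t=6: ddddddddd
ddddddddd
ddddddddd
ddd^ddddd
dddAdAddd
ddddAAddd
ddddddddd
ddddddddd
t=7: ddddddddd
ddddddddd
ddddddddd
dddA>dddd
dddAdAddd
ddddAAddd
ddddddddd
ddddddddd
t=8: ddddddddd
ddddddddd
ddddddddd
dddAAdddd
dddAvAddd
ddddAAddd
ddddddddd
ddddddddd
t=9: ddddddddd
ddddddddd
ddddddddd
dddAAdddd
ddd<AAddd
ddddAAddd
ddddddddd
ddddddddd
t=10: ddddddddd
ddddddddd
ddddddddd
dddAAdddd
ddddAAddd
dddvAAddd
ddddddddd
ddddddddd
t=11: ddddddddd
ddddddddd
ddddddddd
dddAAdddd
ddddAAddd
dd<AAAddd
ddddddddd
ddddddddd
t=12: ddddddddd
ddddddddd
ddddddddd
dddAAdddd
dd^dAAddd
ddAAAAddd
ddddddddd
ddddddddd
t=13: ddddddddd
ddddddddd
ddddddddd
dddAAdddd
ddA>AAddd
ddAAAAddd
ddddddddd
ddddddddd
t=14: ddddddddd
ddddddddd
ddddddddd
dddAAdddd
ddAAAAddd
ddAvAAddd
ddddddddd
ddddddddd
t=15: ddddddddd
ddddddddd
ddddddddd
dddAAdddd
ddAAAAddd
ddAd>Addd
ddddddddd
ddddddddd
t=16: ddddddddd
ddddddddd
ddddddddd
dddAAdddd
ddAA^Addd
ddAddAddd
ddddddddd
ddddddddd
t=17: ddddddddd
ddddddddd
ddddddddd
dddAAdddd
ddA<dAddd
ddAddAddd
ddddddddd
ddddddddd
t=18: ddddddddd
ddddddddd
ddddddddd
dddAAdddd
ddAddAddd
ddAvdAddd
ddddddddd
ddddddddd
t=19: ddddddddd
ddddddddd
ddddddddd
dddAAdddd
ddAddAddd
dd<AdAddd
ddddddddd
ddddddddd
t=20: ddddddddd
ddddddddd
ddddddddd
dddAAdddd
ddAddAddd
dddAdAddd
ddvdddddd
ddddddddd
t=21: ddddddddd
ddddddddd
ddddddddd
dddAAdddd
ddAddAddd
dddAdAddd
d<Adddddd
ddddddddd
t=22: ddddddddd
ddddddddd
ddddddddd
dddAAdddd
ddAddAddd
d^dAdAddd
dAAdddddd
ddddddddd
t=23: ddddddddd
ddddddddd
ddddddddd
dddAAdddd
ddAddAddd
dA>AdAddd
dAAdddddd
ddddddddd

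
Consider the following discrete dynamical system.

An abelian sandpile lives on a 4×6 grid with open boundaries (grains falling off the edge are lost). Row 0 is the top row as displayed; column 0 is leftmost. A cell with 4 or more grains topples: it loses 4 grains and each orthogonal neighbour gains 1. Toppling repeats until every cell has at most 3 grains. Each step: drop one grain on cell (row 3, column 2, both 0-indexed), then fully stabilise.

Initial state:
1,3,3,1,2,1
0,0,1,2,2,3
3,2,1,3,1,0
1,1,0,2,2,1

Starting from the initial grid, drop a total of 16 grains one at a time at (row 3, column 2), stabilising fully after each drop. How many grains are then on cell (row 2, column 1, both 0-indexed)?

1

step 0: 1,3,3,1,2,1
0,0,1,2,2,3
3,2,1,3,1,0
1,1,0,2,2,1
step 1: 1,3,3,1,2,1
0,0,1,2,2,3
3,2,1,3,1,0
1,1,1,2,2,1
step 2: 1,3,3,1,2,1
0,0,1,2,2,3
3,2,1,3,1,0
1,1,2,2,2,1
step 3: 1,3,3,1,2,1
0,0,1,2,2,3
3,2,1,3,1,0
1,1,3,2,2,1
step 4: 1,3,3,1,2,1
0,0,1,2,2,3
3,2,2,3,1,0
1,2,0,3,2,1
step 5: 1,3,3,1,2,1
0,0,1,2,2,3
3,2,2,3,1,0
1,2,1,3,2,1
step 6: 1,3,3,1,2,1
0,0,1,2,2,3
3,2,2,3,1,0
1,2,2,3,2,1
step 7: 1,3,3,1,2,1
0,0,1,2,2,3
3,2,2,3,1,0
1,2,3,3,2,1
step 8: 1,3,3,1,2,1
0,0,2,3,2,3
3,3,0,1,2,0
1,3,2,1,3,1
step 9: 1,3,3,1,2,1
0,0,2,3,2,3
3,3,0,1,2,0
1,3,3,1,3,1
step 10: 1,3,3,1,2,1
1,1,2,3,2,3
0,1,2,1,2,0
3,1,1,2,3,1
step 11: 1,3,3,1,2,1
1,1,2,3,2,3
0,1,2,1,2,0
3,1,2,2,3,1
step 12: 1,3,3,1,2,1
1,1,2,3,2,3
0,1,2,1,2,0
3,1,3,2,3,1
step 13: 1,3,3,1,2,1
1,1,2,3,2,3
0,1,3,1,2,0
3,2,0,3,3,1
step 14: 1,3,3,1,2,1
1,1,2,3,2,3
0,1,3,1,2,0
3,2,1,3,3,1
step 15: 1,3,3,1,2,1
1,1,2,3,2,3
0,1,3,1,2,0
3,2,2,3,3,1
step 16: 1,3,3,1,2,1
1,1,2,3,2,3
0,1,3,1,2,0
3,2,3,3,3,1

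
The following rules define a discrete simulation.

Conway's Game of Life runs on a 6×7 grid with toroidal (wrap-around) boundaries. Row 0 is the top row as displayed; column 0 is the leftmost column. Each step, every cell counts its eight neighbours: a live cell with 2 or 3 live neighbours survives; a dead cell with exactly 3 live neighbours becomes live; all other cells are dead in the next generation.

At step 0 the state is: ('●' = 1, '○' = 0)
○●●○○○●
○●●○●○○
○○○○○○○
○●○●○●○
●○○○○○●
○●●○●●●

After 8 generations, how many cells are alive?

t=0: ○●●○○○●
○●●○●○○
○○○○○○○
○●○●○●○
●○○○○○●
○●●○●●●
t=1: ○○○○●○●
●●●●○○○
○●○●●○○
●○○○○○●
○○○●○○○
○○●●○○○
t=2: ●○○○●○○
●●○○○●○
○○○●●○●
●○●●●○○
○○●●○○○
○○●●●○○
t=3: ●○●○●●●
●●○●○●○
○○○○○○●
○●○○○●○
○○○○○○○
○●●○●○○
t=4: ○○○○○○○
○●●●○○○
○●●○●●●
○○○○○○○
○●●○○○○
●●●○●○●
t=5: ○○○○○○○
●●○●●●○
●●○○●●○
●○○●○●○
○○●●○○○
●○●●○○○
t=6: ●○○○○○●
●●●●○●○
○○○○○○○
●○○●○●○
○○○○○○●
○●●●○○○
t=7: ○○○○●○●
●●●○○○○
●○○●○○○
○○○○○○●
●●○●●○●
○●●○○○●
t=8: ○○○●○●●
●●●●○○●
●○●○○○●
○●●●●●●
○●○●○○●
○●●○●○●

24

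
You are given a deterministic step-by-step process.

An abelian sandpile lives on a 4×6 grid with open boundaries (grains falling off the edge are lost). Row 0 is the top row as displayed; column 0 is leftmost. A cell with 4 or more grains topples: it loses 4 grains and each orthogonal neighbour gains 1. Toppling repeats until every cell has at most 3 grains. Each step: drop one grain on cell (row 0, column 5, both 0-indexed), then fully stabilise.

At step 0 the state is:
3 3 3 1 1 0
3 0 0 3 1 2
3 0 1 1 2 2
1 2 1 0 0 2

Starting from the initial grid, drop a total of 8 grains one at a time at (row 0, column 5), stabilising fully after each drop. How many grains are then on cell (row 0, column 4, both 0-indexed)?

3

t=0: 3 3 3 1 1 0
3 0 0 3 1 2
3 0 1 1 2 2
1 2 1 0 0 2
t=1: 3 3 3 1 1 1
3 0 0 3 1 2
3 0 1 1 2 2
1 2 1 0 0 2
t=2: 3 3 3 1 1 2
3 0 0 3 1 2
3 0 1 1 2 2
1 2 1 0 0 2
t=3: 3 3 3 1 1 3
3 0 0 3 1 2
3 0 1 1 2 2
1 2 1 0 0 2
t=4: 3 3 3 1 2 0
3 0 0 3 1 3
3 0 1 1 2 2
1 2 1 0 0 2
t=5: 3 3 3 1 2 1
3 0 0 3 1 3
3 0 1 1 2 2
1 2 1 0 0 2
t=6: 3 3 3 1 2 2
3 0 0 3 1 3
3 0 1 1 2 2
1 2 1 0 0 2
t=7: 3 3 3 1 2 3
3 0 0 3 1 3
3 0 1 1 2 2
1 2 1 0 0 2
t=8: 3 3 3 1 3 1
3 0 0 3 2 0
3 0 1 1 2 3
1 2 1 0 0 2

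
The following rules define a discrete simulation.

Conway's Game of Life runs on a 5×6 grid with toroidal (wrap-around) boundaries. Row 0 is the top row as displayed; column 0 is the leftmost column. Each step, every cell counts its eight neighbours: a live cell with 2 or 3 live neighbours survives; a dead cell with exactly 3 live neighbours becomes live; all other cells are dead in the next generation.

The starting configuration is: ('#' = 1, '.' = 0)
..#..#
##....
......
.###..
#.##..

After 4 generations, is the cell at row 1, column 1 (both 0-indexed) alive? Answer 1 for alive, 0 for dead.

0

gen 0: ..#..#
##....
......
.###..
#.##..
gen 1: ..##.#
##....
#.....
.#.#..
#...#.
gen 2: ..####
###..#
#.#...
##...#
##..##
gen 3: ......
......
..#...
..#.#.
......
gen 4: ......
......
...#..
...#..
......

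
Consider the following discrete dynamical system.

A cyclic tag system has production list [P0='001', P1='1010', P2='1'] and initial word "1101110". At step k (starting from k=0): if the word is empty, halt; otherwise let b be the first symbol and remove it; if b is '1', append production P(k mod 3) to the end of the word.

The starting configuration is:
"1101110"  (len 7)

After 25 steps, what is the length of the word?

t=0: "1101110"  (len 7)
t=1: "101110001"  (len 9)
t=2: "011100011010"  (len 12)
t=3: "11100011010"  (len 11)
t=4: "1100011010001"  (len 13)
t=5: "1000110100011010"  (len 16)
t=6: "0001101000110101"  (len 16)
t=7: "001101000110101"  (len 15)
t=8: "01101000110101"  (len 14)
t=9: "1101000110101"  (len 13)
t=10: "101000110101001"  (len 15)
t=11: "010001101010011010"  (len 18)
t=12: "10001101010011010"  (len 17)
t=13: "0001101010011010001"  (len 19)
t=14: "001101010011010001"  (len 18)
t=15: "01101010011010001"  (len 17)
t=16: "1101010011010001"  (len 16)
t=17: "1010100110100011010"  (len 19)
t=18: "0101001101000110101"  (len 19)
t=19: "101001101000110101"  (len 18)
t=20: "010011010001101011010"  (len 21)
t=21: "10011010001101011010"  (len 20)
t=22: "0011010001101011010001"  (len 22)
t=23: "011010001101011010001"  (len 21)
t=24: "11010001101011010001"  (len 20)
t=25: "1010001101011010001001"  (len 22)

22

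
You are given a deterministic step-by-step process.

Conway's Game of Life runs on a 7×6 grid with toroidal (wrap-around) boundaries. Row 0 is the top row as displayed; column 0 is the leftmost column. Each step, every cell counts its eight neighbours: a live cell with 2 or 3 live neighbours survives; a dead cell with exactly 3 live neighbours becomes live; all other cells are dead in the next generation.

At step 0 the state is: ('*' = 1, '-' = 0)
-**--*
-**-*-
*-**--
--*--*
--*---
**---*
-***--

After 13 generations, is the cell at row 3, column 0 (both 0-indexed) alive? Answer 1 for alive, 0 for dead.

k=0  -**--*
-**-*-
*-**--
--*--*
--*---
**---*
-***--
k=1  ----*-
----**
*---**
--*---
--*--*
*--*--
---***
k=2  ------
*--*--
*--**-
**-**-
-***--
*-**--
---*-*
k=3  ----*-
---***
*-----
*-----
-----*
*-----
--***-
k=4  --*---
---***
*---*-
*----*
*----*
---***
---***
k=5  --*---
---***
*--*--
-*--*-
------
---*--
--*--*
k=6  --*--*
--****
*-**--
------
------
------
--**--
k=7  -*---*
*----*
-**--*
------
------
------
--**--
k=8  -**-**
--*-**
-*---*
------
------
------
--*---
k=9  ***-**
--*---
*---**
------
------
------
-***--
k=10  *---**
--*---
-----*
-----*
------
--*---
---***
k=11  *-----
*---*-
------
------
------
---**-
*--*--
k=12  **----
-----*
------
------
------
---**-
---***
k=13  *-----
*-----
------
------
------
---*-*
*-**-*

0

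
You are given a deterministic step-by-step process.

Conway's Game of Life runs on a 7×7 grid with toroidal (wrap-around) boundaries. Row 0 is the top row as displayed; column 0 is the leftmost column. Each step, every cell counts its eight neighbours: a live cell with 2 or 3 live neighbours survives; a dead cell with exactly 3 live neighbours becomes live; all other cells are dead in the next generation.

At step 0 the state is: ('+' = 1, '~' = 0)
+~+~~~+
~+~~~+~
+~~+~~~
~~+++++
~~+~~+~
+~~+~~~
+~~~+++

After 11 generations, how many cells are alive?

0) +~+~~~+
~+~~~+~
+~~+~~~
~~+++++
~~+~~+~
+~~+~~~
+~~~+++
1) ~~~~+~~
~++~~~~
++~+~~~
~++~~++
~++~~+~
++~+~~~
~~~+++~
2) ~~+~++~
++++~~~
~~~+~~+
~~~++++
~~~+++~
++~+~++
~~++~+~
3) ~~~~~++
++~~~++
~+~~~~+
~~+~~~+
~~~~~~~
++~~~~~
+~~~~~~
4) ~+~~~+~
~+~~~~~
~++~~~~
+~~~~~~
++~~~~~
++~~~~~
++~~~~~
5) ~++~~~~
++~~~~~
+++~~~~
+~+~~~~
~~~~~~+
~~+~~~+
~~+~~~+
6) ~~+~~~~
~~~~~~~
~~+~~~+
+~+~~~+
++~~~~+
+~~~~++
+~++~~~
7) ~+++~~~
~~~~~~~
++~~~~+
~~+~~+~
~~~~~~~
~~+~~+~
+~++~~~
8) ~+~+~~~
~~~~~~~
++~~~~+
++~~~~+
~~~~~~~
~+++~~~
~~~~+~~
9) ~~~~~~~
~++~~~~
~+~~~~+
~+~~~~+
~~~~~~~
~~++~~~
~+~~+~~
10) ~++~~~~
+++~~~~
~+~~~~~
~~~~~~~
~~+~~~~
~~++~~~
~~++~~~
11) +~~~~~~
+~~~~~~
+++~~~~
~~~~~~~
~~++~~~
~+~~~~~
~~~~~~~

8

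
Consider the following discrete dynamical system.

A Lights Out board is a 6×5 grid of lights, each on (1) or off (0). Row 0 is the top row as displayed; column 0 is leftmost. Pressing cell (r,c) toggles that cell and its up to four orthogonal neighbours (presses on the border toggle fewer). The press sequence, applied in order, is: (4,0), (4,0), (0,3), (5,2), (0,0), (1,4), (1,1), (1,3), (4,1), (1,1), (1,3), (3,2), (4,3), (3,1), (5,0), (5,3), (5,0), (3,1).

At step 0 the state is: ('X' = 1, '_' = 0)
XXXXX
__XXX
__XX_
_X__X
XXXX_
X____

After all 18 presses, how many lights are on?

0) XXXXX
__XXX
__XX_
_X__X
XXXX_
X____
1) XXXXX
__XXX
__XX_
XX__X
__XX_
_____
2) XXXXX
__XXX
__XX_
_X__X
XXXX_
X____
3) XX___
__X_X
__XX_
_X__X
XXXX_
X____
4) XX___
__X_X
__XX_
_X__X
XX_X_
XXXX_
5) _____
X_X_X
__XX_
_X__X
XX_X_
XXXX_
6) ____X
X_XX_
__XXX
_X__X
XX_X_
XXXX_
7) _X__X
_X_X_
_XXXX
_X__X
XX_X_
XXXX_
8) _X_XX
_XX_X
_XX_X
_X__X
XX_X_
XXXX_
9) _X_XX
_XX_X
_XX_X
____X
__XX_
X_XX_
10) ___XX
X___X
__X_X
____X
__XX_
X_XX_
11) ____X
X_XX_
__XXX
____X
__XX_
X_XX_
12) ____X
X_XX_
___XX
_XXXX
___X_
X_XX_
13) ____X
X_XX_
___XX
_XX_X
__X_X
X_X__
14) ____X
X_XX_
_X_XX
X___X
_XX_X
X_X__
15) ____X
X_XX_
_X_XX
X___X
XXX_X
_XX__
16) ____X
X_XX_
_X_XX
X___X
XXXXX
_X_XX
17) ____X
X_XX_
_X_XX
X___X
_XXXX
X__XX
18) ____X
X_XX_
___XX
_XX_X
__XXX
X__XX

15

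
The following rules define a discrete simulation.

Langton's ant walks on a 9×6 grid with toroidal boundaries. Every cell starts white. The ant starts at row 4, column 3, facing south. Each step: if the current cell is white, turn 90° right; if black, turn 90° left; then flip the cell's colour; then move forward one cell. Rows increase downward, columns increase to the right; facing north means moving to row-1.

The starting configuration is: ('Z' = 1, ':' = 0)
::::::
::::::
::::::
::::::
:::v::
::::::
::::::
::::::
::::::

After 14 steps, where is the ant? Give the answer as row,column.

3,4

[0] ::::::
::::::
::::::
::::::
:::v::
::::::
::::::
::::::
::::::
[1] ::::::
::::::
::::::
::::::
::<Z::
::::::
::::::
::::::
::::::
[2] ::::::
::::::
::::::
::^:::
::ZZ::
::::::
::::::
::::::
::::::
[3] ::::::
::::::
::::::
::Z>::
::ZZ::
::::::
::::::
::::::
::::::
[4] ::::::
::::::
::::::
::ZZ::
::Zv::
::::::
::::::
::::::
::::::
[5] ::::::
::::::
::::::
::ZZ::
::Z:>:
::::::
::::::
::::::
::::::
[6] ::::::
::::::
::::::
::ZZ::
::Z:Z:
::::v:
::::::
::::::
::::::
[7] ::::::
::::::
::::::
::ZZ::
::Z:Z:
:::<Z:
::::::
::::::
::::::
[8] ::::::
::::::
::::::
::ZZ::
::Z^Z:
:::ZZ:
::::::
::::::
::::::
[9] ::::::
::::::
::::::
::ZZ::
::ZZ>:
:::ZZ:
::::::
::::::
::::::
[10] ::::::
::::::
::::::
::ZZ^:
::ZZ::
:::ZZ:
::::::
::::::
::::::
[11] ::::::
::::::
::::::
::ZZZ>
::ZZ::
:::ZZ:
::::::
::::::
::::::
[12] ::::::
::::::
::::::
::ZZZZ
::ZZ:v
:::ZZ:
::::::
::::::
::::::
[13] ::::::
::::::
::::::
::ZZZZ
::ZZ<Z
:::ZZ:
::::::
::::::
::::::
[14] ::::::
::::::
::::::
::ZZ^Z
::ZZZZ
:::ZZ:
::::::
::::::
::::::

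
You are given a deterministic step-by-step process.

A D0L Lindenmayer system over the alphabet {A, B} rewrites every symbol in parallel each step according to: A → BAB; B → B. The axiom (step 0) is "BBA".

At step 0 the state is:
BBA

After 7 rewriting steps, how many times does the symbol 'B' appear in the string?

16

step 0: BBA
step 1: BBBAB
step 2: BBBBABB
step 3: BBBBBABBB
step 4: BBBBBBABBBB
step 5: BBBBBBBABBBBB
step 6: BBBBBBBBABBBBBB
step 7: BBBBBBBBBABBBBBBB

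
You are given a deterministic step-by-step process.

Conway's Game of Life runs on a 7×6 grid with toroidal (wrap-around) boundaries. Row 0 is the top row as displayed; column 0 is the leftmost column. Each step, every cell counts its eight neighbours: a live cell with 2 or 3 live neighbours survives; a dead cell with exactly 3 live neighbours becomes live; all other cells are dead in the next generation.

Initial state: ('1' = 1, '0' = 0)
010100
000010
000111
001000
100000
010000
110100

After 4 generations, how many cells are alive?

k=0  010100
000010
000111
001000
100000
010000
110100
k=1  110110
001001
000111
000111
010000
011000
110000
k=2  000110
011000
101000
101101
110110
001000
000101
k=3  000110
011000
100001
000000
100010
111001
001100
k=4  010010
111111
110000
100000
100000
101011
100001

18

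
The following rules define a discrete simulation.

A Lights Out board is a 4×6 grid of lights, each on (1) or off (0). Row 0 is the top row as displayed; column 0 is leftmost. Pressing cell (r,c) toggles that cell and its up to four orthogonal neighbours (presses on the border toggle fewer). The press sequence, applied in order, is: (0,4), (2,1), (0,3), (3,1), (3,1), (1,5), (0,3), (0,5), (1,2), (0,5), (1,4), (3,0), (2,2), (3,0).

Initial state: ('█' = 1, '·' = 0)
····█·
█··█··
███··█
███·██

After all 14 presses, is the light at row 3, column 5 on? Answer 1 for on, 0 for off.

[0] ····█·
█··█··
███··█
███·██
[1] ···█·█
█··██·
███··█
███·██
[2] ···█·█
██·██·
·····█
█·█·██
[3] ··█·██
██··█·
·····█
█·█·██
[4] ··█·██
██··█·
·█···█
·█··██
[5] ··█·██
██··█·
·····█
█·█·██
[6] ··█·█·
██···█
······
█·█·██
[7] ···█··
██·█·█
······
█·█·██
[8] ···███
██·█··
······
█·█·██
[9] ··████
█·█···
··█···
█·█·██
[10] ··██··
█·█··█
··█···
█·█·██
[11] ··███·
█·███·
··█·█·
█·█·██
[12] ··███·
█·███·
█·█·█·
·██·██
[13] ··███·
█··██·
██·██·
·█··██
[14] ··███·
█··██·
·█·██·
█···██

1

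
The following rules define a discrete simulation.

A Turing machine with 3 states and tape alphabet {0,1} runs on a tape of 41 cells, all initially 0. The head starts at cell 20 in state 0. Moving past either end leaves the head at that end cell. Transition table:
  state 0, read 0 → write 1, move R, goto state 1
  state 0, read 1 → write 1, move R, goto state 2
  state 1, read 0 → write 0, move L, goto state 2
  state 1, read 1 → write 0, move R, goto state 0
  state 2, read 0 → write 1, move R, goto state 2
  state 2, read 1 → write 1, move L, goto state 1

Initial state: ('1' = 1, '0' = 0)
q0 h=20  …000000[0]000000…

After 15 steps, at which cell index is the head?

27

0) q0 h=20  …000000[0]000000…
1) q1 h=21  …000001[0]000000…
2) q2 h=20  …000000[1]000000…
3) q1 h=19  …000000[0]100000…
4) q2 h=18  …000000[0]010000…
5) q2 h=19  …000001[0]100000…
6) q2 h=20  …000011[1]000000…
7) q1 h=19  …000001[1]100000…
8) q0 h=20  …000010[1]000000…
9) q2 h=21  …000101[0]000000…
10) q2 h=22  …001011[0]000000…
11) q2 h=23  …010111[0]000000…
12) q2 h=24  …101111[0]000000…
13) q2 h=25  …011111[0]000000…
14) q2 h=26  …111111[0]000000…
15) q2 h=27  …111111[0]000000…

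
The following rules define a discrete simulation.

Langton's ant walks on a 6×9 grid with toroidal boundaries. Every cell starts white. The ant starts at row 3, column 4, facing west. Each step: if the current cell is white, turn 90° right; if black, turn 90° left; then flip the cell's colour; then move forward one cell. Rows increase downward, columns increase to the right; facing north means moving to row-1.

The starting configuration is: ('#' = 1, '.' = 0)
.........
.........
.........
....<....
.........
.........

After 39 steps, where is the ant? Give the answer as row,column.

3,7

[0] .........
.........
.........
....<....
.........
.........
[1] .........
.........
....^....
....#....
.........
.........
[2] .........
.........
....#>...
....#....
.........
.........
[3] .........
.........
....##...
....#v...
.........
.........
[4] .........
.........
....##...
....<#...
.........
.........
[5] .........
.........
....##...
.....#...
....v....
.........
[6] .........
.........
....##...
.....#...
...<#....
.........
[7] .........
.........
....##...
...^.#...
...##....
.........
[8] .........
.........
....##...
...#>#...
...##....
.........
[9] .........
.........
....##...
...###...
...#v....
.........
[10] .........
.........
....##...
...###...
...#.>...
.........
[11] .........
.........
....##...
...###...
...#.#...
.....v...
[12] .........
.........
....##...
...###...
...#.#...
....<#...
[13] .........
.........
....##...
...###...
...#^#...
....##...
[14] .........
.........
....##...
...###...
...##>...
....##...
[15] .........
.........
....##...
...##^...
...##....
....##...
[16] .........
.........
....##...
...#<....
...##....
....##...
[17] .........
.........
....##...
...#.....
...#v....
....##...
[18] .........
.........
....##...
...#.....
...#.>...
....##...
[19] .........
.........
....##...
...#.....
...#.#...
....#v...
[20] .........
.........
....##...
...#.....
...#.#...
....#.>..
[21] ......v..
.........
....##...
...#.....
...#.#...
....#.#..
[22] .....<#..
.........
....##...
...#.....
...#.#...
....#.#..
[23] .....##..
.........
....##...
...#.....
...#.#...
....#^#..
[24] .....##..
.........
....##...
...#.....
...#.#...
....##>..
[25] .....##..
.........
....##...
...#.....
...#.#^..
....##...
[26] .....##..
.........
....##...
...#.....
...#.##>.
....##...
[27] .....##..
.........
....##...
...#.....
...#.###.
....##.v.
[28] .....##..
.........
....##...
...#.....
...#.###.
....##<#.
[29] .....##..
.........
....##...
...#.....
...#.#^#.
....####.
[30] .....##..
.........
....##...
...#.....
...#.<.#.
....####.
[31] .....##..
.........
....##...
...#.....
...#...#.
....#v##.
[32] .....##..
.........
....##...
...#.....
...#...#.
....#.>#.
[33] .....##..
.........
....##...
...#.....
...#..^#.
....#..#.
[34] .....##..
.........
....##...
...#.....
...#..#>.
....#..#.
[35] .....##..
.........
....##...
...#...^.
...#..#..
....#..#.
[36] .....##..
.........
....##...
...#...#>
...#..#..
....#..#.
[37] .....##..
.........
....##...
...#...##
...#..#.v
....#..#.
[38] .....##..
.........
....##...
...#...##
...#..#<#
....#..#.
[39] .....##..
.........
....##...
...#...^#
...#..###
....#..#.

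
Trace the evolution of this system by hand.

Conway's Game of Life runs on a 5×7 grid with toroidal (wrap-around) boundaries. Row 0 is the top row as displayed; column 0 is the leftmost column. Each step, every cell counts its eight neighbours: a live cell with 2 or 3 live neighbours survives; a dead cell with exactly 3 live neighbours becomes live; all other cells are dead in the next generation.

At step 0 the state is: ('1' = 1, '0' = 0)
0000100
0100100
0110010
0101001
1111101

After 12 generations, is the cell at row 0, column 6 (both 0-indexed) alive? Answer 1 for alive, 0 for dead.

[0] 0000100
0100100
0110010
0101001
1111101
[1] 0000100
0111110
0101110
0000001
0100101
[2] 1100000
0100000
1100001
0011001
1000000
[3] 1100000
0010001
0100001
0010001
1010001
[4] 0010000
0010001
0110011
0010011
0010001
[5] 0111000
1011011
0111000
0011000
0111011
[6] 0000000
1000001
1000001
1000000
1000000
[7] 1000001
1000001
0100000
1100000
0000000
[8] 1000001
0100001
0100001
1100000
0100001
[9] 0100011
0100011
0110001
0110001
0100001
[10] 0110000
0100000
0000001
0000011
0100001
[11] 0110000
1110000
1000011
0000011
0110011
[12] 0001001
0010000
0000010
0100100
0110011

1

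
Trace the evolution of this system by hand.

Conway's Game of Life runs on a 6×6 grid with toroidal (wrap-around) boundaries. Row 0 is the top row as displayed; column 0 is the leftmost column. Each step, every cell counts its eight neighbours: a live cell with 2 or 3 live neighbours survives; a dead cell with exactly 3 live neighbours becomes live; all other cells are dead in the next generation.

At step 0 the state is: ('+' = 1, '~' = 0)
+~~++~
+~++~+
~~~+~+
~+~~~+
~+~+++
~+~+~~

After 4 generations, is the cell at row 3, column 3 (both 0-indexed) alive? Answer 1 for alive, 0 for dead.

0) +~~++~
+~++~+
~~~+~+
~+~~~+
~+~+++
~+~+~~
1) +~~~~~
+++~~~
~+~+~+
~~~+~+
~+~+~+
~+~~~~
2) +~+~~~
~~+~~+
~+~+~+
~~~+~+
~~~~~~
~++~~~
3) +~++~~
~~++++
~~~+~+
+~+~~~
~~+~~~
~++~~~
4) +~~~~+
++~~~+
++~~~+
~+++~~
~~++~~
~~~~~~

1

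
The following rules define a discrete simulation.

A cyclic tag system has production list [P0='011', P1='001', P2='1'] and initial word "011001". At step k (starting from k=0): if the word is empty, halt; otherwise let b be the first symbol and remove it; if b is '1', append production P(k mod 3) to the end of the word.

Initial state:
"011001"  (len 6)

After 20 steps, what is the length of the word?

k=0  "011001"  (len 6)
k=1  "11001"  (len 5)
k=2  "1001001"  (len 7)
k=3  "0010011"  (len 7)
k=4  "010011"  (len 6)
k=5  "10011"  (len 5)
k=6  "00111"  (len 5)
k=7  "0111"  (len 4)
k=8  "111"  (len 3)
k=9  "111"  (len 3)
k=10  "11011"  (len 5)
k=11  "1011001"  (len 7)
k=12  "0110011"  (len 7)
k=13  "110011"  (len 6)
k=14  "10011001"  (len 8)
k=15  "00110011"  (len 8)
k=16  "0110011"  (len 7)
k=17  "110011"  (len 6)
k=18  "100111"  (len 6)
k=19  "00111011"  (len 8)
k=20  "0111011"  (len 7)

7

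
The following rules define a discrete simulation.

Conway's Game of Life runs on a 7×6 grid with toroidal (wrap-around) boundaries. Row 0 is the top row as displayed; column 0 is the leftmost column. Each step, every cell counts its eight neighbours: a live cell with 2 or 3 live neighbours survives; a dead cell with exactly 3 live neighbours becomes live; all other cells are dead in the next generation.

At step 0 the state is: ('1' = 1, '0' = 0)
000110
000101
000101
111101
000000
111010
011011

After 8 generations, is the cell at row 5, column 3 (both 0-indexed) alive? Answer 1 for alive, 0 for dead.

1

step 0: 000110
000101
000101
111101
000000
111010
011011
step 1: 100000
001101
010101
111101
000010
101010
000000
step 2: 000000
011101
000001
010101
000010
000101
010001
step 3: 010010
101010
010101
100001
101101
100001
100010
step 4: 110010
101010
011100
000100
000000
000100
110010
step 5: 001010
100010
010010
000100
000000
000000
111110
step 6: 101010
010010
000111
000000
000000
011100
011011
step 7: 101010
111000
000111
000010
001000
110110
000011
step 8: 101010
101000
111111
000011
011011
111110
001000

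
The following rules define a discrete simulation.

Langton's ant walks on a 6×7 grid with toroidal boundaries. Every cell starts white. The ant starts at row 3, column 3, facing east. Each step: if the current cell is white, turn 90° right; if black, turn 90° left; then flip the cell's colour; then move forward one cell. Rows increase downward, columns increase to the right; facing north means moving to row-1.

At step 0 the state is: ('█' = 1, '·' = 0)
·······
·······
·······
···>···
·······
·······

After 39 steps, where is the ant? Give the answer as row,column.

gen 0: ·······
·······
·······
···>···
·······
·······
gen 1: ·······
·······
·······
···█···
···v···
·······
gen 2: ·······
·······
·······
···█···
··<█···
·······
gen 3: ·······
·······
·······
··^█···
··██···
·······
gen 4: ·······
·······
·······
··█>···
··██···
·······
gen 5: ·······
·······
···^···
··█····
··██···
·······
gen 6: ·······
·······
···█>··
··█····
··██···
·······
gen 7: ·······
·······
···██··
··█·v··
··██···
·······
gen 8: ·······
·······
···██··
··█<█··
··██···
·······
gen 9: ·······
·······
···^█··
··███··
··██···
·······
gen 10: ·······
·······
··<·█··
··███··
··██···
·······
gen 11: ·······
··^····
··█·█··
··███··
··██···
·······
gen 12: ·······
··█>···
··█·█··
··███··
··██···
·······
gen 13: ·······
··██···
··█v█··
··███··
··██···
·······
gen 14: ·······
··██···
··<██··
··███··
··██···
·······
gen 15: ·······
··██···
···██··
··v██··
··██···
·······
gen 16: ·······
··██···
···██··
···>█··
··██···
·······
gen 17: ·······
··██···
···^█··
····█··
··██···
·······
gen 18: ·······
··██···
··<·█··
····█··
··██···
·······
gen 19: ·······
··^█···
··█·█··
····█··
··██···
·······
gen 20: ·······
·<·█···
··█·█··
····█··
··██···
·······
gen 21: ·^·····
·█·█···
··█·█··
····█··
··██···
·······
gen 22: ·█>····
·█·█···
··█·█··
····█··
··██···
·······
gen 23: ·██····
·█v█···
··█·█··
····█··
··██···
·······
gen 24: ·██····
·<██···
··█·█··
····█··
··██···
·······
gen 25: ·██····
··██···
·v█·█··
····█··
··██···
·······
gen 26: ·██····
··██···
<██·█··
····█··
··██···
·······
gen 27: ·██····
^·██···
███·█··
····█··
··██···
·······
gen 28: ·██····
█>██···
███·█··
····█··
··██···
·······
gen 29: ·██····
████···
█v█·█··
····█··
··██···
·······
gen 30: ·██····
████···
█·>·█··
····█··
··██···
·······
gen 31: ·██····
██^█···
█···█··
····█··
··██···
·······
gen 32: ·██····
█<·█···
█···█··
····█··
··██···
·······
gen 33: ·██····
█··█···
█v··█··
····█··
··██···
·······
gen 34: ·██····
█··█···
<█··█··
····█··
··██···
·······
gen 35: ·██····
█··█···
·█··█··
v···█··
··██···
·······
gen 36: ·██····
█··█···
·█··█··
█···█·<
··██···
·······
gen 37: ·██····
█··█···
·█··█·^
█···█·█
··██···
·······
gen 38: ·██····
█··█···
>█··█·█
█···█·█
··██···
·······
gen 39: ·██····
█··█···
██··█·█
v···█·█
··██···
·······

3,0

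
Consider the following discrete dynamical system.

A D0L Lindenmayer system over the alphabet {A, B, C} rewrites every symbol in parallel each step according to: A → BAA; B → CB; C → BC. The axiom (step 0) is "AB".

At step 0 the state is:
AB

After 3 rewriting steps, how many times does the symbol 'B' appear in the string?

gen 0: AB
gen 1: BAACB
gen 2: CBBAABAABCCB
gen 3: BCCBCBBAABAACBBAABAACBBCBCCB

12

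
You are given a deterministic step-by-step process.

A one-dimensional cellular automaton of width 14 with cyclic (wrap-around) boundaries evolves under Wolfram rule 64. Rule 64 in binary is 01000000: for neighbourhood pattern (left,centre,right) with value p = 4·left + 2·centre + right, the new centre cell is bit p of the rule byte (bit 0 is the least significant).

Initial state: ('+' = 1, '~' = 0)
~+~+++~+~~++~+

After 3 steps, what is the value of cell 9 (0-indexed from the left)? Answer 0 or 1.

0

k=0  ~+~+++~+~~++~+
k=1  ~~~~~+~~~~~+~~
k=2  ~~~~~~~~~~~~~~
k=3  ~~~~~~~~~~~~~~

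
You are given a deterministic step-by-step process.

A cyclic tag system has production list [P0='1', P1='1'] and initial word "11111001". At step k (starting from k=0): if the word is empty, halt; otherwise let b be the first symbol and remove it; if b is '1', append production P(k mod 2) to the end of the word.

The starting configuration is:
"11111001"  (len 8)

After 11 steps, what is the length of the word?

6

t=0: "11111001"  (len 8)
t=1: "11110011"  (len 8)
t=2: "11100111"  (len 8)
t=3: "11001111"  (len 8)
t=4: "10011111"  (len 8)
t=5: "00111111"  (len 8)
t=6: "0111111"  (len 7)
t=7: "111111"  (len 6)
t=8: "111111"  (len 6)
t=9: "111111"  (len 6)
t=10: "111111"  (len 6)
t=11: "111111"  (len 6)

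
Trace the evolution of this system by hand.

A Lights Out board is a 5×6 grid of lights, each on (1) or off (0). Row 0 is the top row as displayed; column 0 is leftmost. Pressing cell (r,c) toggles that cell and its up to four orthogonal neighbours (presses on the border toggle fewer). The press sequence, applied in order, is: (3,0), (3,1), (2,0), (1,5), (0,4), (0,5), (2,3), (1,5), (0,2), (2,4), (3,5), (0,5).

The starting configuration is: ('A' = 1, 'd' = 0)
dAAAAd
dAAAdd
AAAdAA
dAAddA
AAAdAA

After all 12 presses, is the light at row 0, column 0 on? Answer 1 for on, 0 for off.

gen 0: dAAAAd
dAAAdd
AAAdAA
dAAddA
AAAdAA
gen 1: dAAAAd
dAAAdd
dAAdAA
AdAddA
dAAdAA
gen 2: dAAAAd
dAAAdd
ddAdAA
dAdddA
ddAdAA
gen 3: dAAAAd
AAAAdd
AAAdAA
AAdddA
ddAdAA
gen 4: dAAAAA
AAAAAA
AAAdAd
AAdddA
ddAdAA
gen 5: dAAddd
AAAAdA
AAAdAd
AAdddA
ddAdAA
gen 6: dAAdAA
AAAAdd
AAAdAd
AAdddA
ddAdAA
gen 7: dAAdAA
AAAddd
AAdAdd
AAdAdA
ddAdAA
gen 8: dAAdAd
AAAdAA
AAdAdA
AAdAdA
ddAdAA
gen 9: dddAAd
AAddAA
AAdAdA
AAdAdA
ddAdAA
gen 10: dddAAd
AAdddA
AAddAd
AAdAAA
ddAdAA
gen 11: dddAAd
AAdddA
AAddAA
AAdAdd
ddAdAd
gen 12: dddAdA
AAdddd
AAddAA
AAdAdd
ddAdAd

0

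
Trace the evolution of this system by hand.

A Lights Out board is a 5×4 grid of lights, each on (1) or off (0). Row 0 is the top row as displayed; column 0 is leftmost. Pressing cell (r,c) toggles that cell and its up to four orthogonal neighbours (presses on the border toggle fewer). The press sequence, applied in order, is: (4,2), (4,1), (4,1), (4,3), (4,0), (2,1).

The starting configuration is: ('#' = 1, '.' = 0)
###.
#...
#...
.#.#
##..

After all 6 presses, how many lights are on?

10

k=0  ###.
#...
#...
.#.#
##..
k=1  ###.
#...
#...
.###
#.##
k=2  ###.
#...
#...
..##
.#.#
k=3  ###.
#...
#...
.###
#.##
k=4  ###.
#...
#...
.##.
#...
k=5  ###.
#...
#...
###.
.#..
k=6  ###.
##..
.##.
#.#.
.#..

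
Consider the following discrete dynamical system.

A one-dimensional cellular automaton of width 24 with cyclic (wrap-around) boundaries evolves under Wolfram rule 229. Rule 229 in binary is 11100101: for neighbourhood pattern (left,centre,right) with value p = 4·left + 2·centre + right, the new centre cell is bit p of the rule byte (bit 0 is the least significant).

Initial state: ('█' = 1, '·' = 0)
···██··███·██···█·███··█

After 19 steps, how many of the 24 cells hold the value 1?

15

gen 0: ···██··███·██···█·███··█
gen 1: ·█··█···███·█·█·██·██··█
gen 2: ██··█·█··███████·██·█··█
gen 3: ██··███···███████·███···
gen 4: ·█···██·█··███████·██·█·
gen 5: ·█·█··███···███████·███·
gen 6: ·███···██·█··███████·██·
gen 7: ··██·█··███···███████·█·
gen 8: █··███···██·█··████████·
gen 9: █···██·█··███···████████
gen 10: █·█··███···██·█··███████
gen 11: ███···██·█··███···██████
gen 12: ███·█··███···██·█··█████
gen 13: █████···██·█··███···████
gen 14: █████·█··███···██·█··███
gen 15: ███████···██·█··███···██
gen 16: ███████·█··███···██·█··█
gen 17: █████████···██·█··███···
gen 18: ·████████·█··███···██·█·
gen 19: ··█████████···██·█··███·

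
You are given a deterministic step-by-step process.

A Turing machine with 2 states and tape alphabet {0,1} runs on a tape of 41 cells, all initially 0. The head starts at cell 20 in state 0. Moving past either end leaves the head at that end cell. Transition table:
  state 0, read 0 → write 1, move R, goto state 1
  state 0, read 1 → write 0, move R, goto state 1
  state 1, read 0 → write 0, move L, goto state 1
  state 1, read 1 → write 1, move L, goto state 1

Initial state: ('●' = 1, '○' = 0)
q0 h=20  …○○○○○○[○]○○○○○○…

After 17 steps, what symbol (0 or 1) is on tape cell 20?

gen 0: q0 h=20  …○○○○○○[○]○○○○○○…
gen 1: q1 h=21  …○○○○○●[○]○○○○○○…
gen 2: q1 h=20  …○○○○○○[●]○○○○○○…
gen 3: q1 h=19  …○○○○○○[○]●○○○○○…
gen 4: q1 h=18  …○○○○○○[○]○●○○○○…
gen 5: q1 h=17  …○○○○○○[○]○○●○○○…
gen 6: q1 h=16  …○○○○○○[○]○○○●○○…
gen 7: q1 h=15  …○○○○○○[○]○○○○●○…
gen 8: q1 h=14  …○○○○○○[○]○○○○○●…
gen 9: q1 h=13  …○○○○○○[○]○○○○○○…
gen 10: q1 h=12  …○○○○○○[○]○○○○○○…
gen 11: q1 h=11  …○○○○○○[○]○○○○○○…
gen 12: q1 h=10  …○○○○○○[○]○○○○○○…
gen 13: q1 h= 9  …○○○○○○[○]○○○○○○…
gen 14: q1 h= 8  …○○○○○○[○]○○○○○○…
gen 15: q1 h= 7  …○○○○○○[○]○○○○○○…
gen 16: q1 h= 6  |○○○○○○[○]○○○○○○…
gen 17: q1 h= 5  |○○○○○[○]○○○○○○…

1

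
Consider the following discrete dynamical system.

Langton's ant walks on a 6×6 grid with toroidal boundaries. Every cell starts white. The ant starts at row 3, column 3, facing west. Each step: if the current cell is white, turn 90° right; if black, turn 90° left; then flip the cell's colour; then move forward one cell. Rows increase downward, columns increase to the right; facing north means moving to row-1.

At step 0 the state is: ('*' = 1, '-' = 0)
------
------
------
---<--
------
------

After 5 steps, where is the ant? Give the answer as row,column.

4,3

t=0: ------
------
------
---<--
------
------
t=1: ------
------
---^--
---*--
------
------
t=2: ------
------
---*>-
---*--
------
------
t=3: ------
------
---**-
---*v-
------
------
t=4: ------
------
---**-
---<*-
------
------
t=5: ------
------
---**-
----*-
---v--
------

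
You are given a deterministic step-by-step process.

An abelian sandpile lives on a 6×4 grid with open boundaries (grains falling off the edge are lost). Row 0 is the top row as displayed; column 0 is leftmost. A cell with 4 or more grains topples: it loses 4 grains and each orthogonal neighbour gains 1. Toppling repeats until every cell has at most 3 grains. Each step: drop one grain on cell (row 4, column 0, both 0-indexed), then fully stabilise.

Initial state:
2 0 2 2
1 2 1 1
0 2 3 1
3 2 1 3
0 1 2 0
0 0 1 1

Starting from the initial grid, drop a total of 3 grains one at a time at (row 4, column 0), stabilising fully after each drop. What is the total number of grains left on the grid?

t=0: 2 0 2 2
1 2 1 1
0 2 3 1
3 2 1 3
0 1 2 0
0 0 1 1
t=1: 2 0 2 2
1 2 1 1
0 2 3 1
3 2 1 3
1 1 2 0
0 0 1 1
t=2: 2 0 2 2
1 2 1 1
0 2 3 1
3 2 1 3
2 1 2 0
0 0 1 1
t=3: 2 0 2 2
1 2 1 1
0 2 3 1
3 2 1 3
3 1 2 0
0 0 1 1

34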